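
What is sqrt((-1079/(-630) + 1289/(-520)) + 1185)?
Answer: sqrt(35303905910)/5460 ≈ 34.413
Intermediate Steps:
sqrt((-1079/(-630) + 1289/(-520)) + 1185) = sqrt((-1079*(-1/630) + 1289*(-1/520)) + 1185) = sqrt((1079/630 - 1289/520) + 1185) = sqrt(-25099/32760 + 1185) = sqrt(38795501/32760) = sqrt(35303905910)/5460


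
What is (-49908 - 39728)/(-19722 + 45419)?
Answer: -89636/25697 ≈ -3.4882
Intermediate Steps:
(-49908 - 39728)/(-19722 + 45419) = -89636/25697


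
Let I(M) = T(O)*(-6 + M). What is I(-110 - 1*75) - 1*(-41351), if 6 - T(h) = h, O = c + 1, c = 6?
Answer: 41542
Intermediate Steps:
O = 7 (O = 6 + 1 = 7)
T(h) = 6 - h
I(M) = 6 - M (I(M) = (6 - 1*7)*(-6 + M) = (6 - 7)*(-6 + M) = -(-6 + M) = 6 - M)
I(-110 - 1*75) - 1*(-41351) = (6 - (-110 - 1*75)) - 1*(-41351) = (6 - (-110 - 75)) + 41351 = (6 - 1*(-185)) + 41351 = (6 + 185) + 41351 = 191 + 41351 = 41542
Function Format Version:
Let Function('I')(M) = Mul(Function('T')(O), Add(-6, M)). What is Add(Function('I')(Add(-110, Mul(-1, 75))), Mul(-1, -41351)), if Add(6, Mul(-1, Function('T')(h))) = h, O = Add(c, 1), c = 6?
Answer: 41542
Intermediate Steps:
O = 7 (O = Add(6, 1) = 7)
Function('T')(h) = Add(6, Mul(-1, h))
Function('I')(M) = Add(6, Mul(-1, M)) (Function('I')(M) = Mul(Add(6, Mul(-1, 7)), Add(-6, M)) = Mul(Add(6, -7), Add(-6, M)) = Mul(-1, Add(-6, M)) = Add(6, Mul(-1, M)))
Add(Function('I')(Add(-110, Mul(-1, 75))), Mul(-1, -41351)) = Add(Add(6, Mul(-1, Add(-110, Mul(-1, 75)))), Mul(-1, -41351)) = Add(Add(6, Mul(-1, Add(-110, -75))), 41351) = Add(Add(6, Mul(-1, -185)), 41351) = Add(Add(6, 185), 41351) = Add(191, 41351) = 41542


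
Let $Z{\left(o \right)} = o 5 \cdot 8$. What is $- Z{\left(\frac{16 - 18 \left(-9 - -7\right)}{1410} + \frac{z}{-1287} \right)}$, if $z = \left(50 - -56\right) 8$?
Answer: $\frac{1505008}{60489} \approx 24.881$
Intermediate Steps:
$z = 848$ ($z = \left(50 + 56\right) 8 = 106 \cdot 8 = 848$)
$Z{\left(o \right)} = 40 o$ ($Z{\left(o \right)} = 5 o 8 = 40 o$)
$- Z{\left(\frac{16 - 18 \left(-9 - -7\right)}{1410} + \frac{z}{-1287} \right)} = - 40 \left(\frac{16 - 18 \left(-9 - -7\right)}{1410} + \frac{848}{-1287}\right) = - 40 \left(\left(16 - 18 \left(-9 + 7\right)\right) \frac{1}{1410} + 848 \left(- \frac{1}{1287}\right)\right) = - 40 \left(\left(16 - -36\right) \frac{1}{1410} - \frac{848}{1287}\right) = - 40 \left(\left(16 + 36\right) \frac{1}{1410} - \frac{848}{1287}\right) = - 40 \left(52 \cdot \frac{1}{1410} - \frac{848}{1287}\right) = - 40 \left(\frac{26}{705} - \frac{848}{1287}\right) = - \frac{40 \left(-188126\right)}{302445} = \left(-1\right) \left(- \frac{1505008}{60489}\right) = \frac{1505008}{60489}$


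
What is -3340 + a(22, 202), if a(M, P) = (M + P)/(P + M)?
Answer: -3339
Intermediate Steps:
a(M, P) = 1 (a(M, P) = (M + P)/(M + P) = 1)
-3340 + a(22, 202) = -3340 + 1 = -3339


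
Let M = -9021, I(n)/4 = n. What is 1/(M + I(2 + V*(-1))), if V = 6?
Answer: -1/9037 ≈ -0.00011066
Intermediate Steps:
I(n) = 4*n
1/(M + I(2 + V*(-1))) = 1/(-9021 + 4*(2 + 6*(-1))) = 1/(-9021 + 4*(2 - 6)) = 1/(-9021 + 4*(-4)) = 1/(-9021 - 16) = 1/(-9037) = -1/9037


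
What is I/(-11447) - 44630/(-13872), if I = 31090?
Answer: 39799565/79396392 ≈ 0.50128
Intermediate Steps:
I/(-11447) - 44630/(-13872) = 31090/(-11447) - 44630/(-13872) = 31090*(-1/11447) - 44630*(-1/13872) = -31090/11447 + 22315/6936 = 39799565/79396392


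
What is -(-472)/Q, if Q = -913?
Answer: -472/913 ≈ -0.51698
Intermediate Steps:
-(-472)/Q = -(-472)/(-913) = -(-472)*(-1)/913 = -1*472/913 = -472/913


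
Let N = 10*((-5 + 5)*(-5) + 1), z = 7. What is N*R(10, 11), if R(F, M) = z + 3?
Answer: 100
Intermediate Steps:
R(F, M) = 10 (R(F, M) = 7 + 3 = 10)
N = 10 (N = 10*(0*(-5) + 1) = 10*(0 + 1) = 10*1 = 10)
N*R(10, 11) = 10*10 = 100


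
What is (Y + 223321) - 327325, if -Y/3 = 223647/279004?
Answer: -29018202957/279004 ≈ -1.0401e+5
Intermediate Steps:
Y = -670941/279004 ≈ -2.4048
(Y + 223321) - 327325 = (-670941/279004 + 223321) - 327325 = 62306781343/279004 - 327325 = -29018202957/279004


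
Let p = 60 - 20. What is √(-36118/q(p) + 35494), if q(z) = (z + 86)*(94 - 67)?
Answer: √1267501935/189 ≈ 188.37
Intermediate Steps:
p = 40
q(z) = 2322 + 27*z (q(z) = (86 + z)*27 = 2322 + 27*z)
√(-36118/q(p) + 35494) = √(-36118/(2322 + 27*40) + 35494) = √(-36118/(2322 + 1080) + 35494) = √(-36118/3402 + 35494) = √(-36118*1/3402 + 35494) = √(-18059/1701 + 35494) = √(60357235/1701) = √1267501935/189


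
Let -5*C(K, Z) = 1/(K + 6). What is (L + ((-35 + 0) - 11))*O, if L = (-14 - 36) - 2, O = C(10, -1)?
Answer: 49/40 ≈ 1.2250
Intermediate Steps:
C(K, Z) = -1/(5*(6 + K)) (C(K, Z) = -1/(5*(K + 6)) = -1/(5*(6 + K)))
O = -1/80 (O = -1/(30 + 5*10) = -1/(30 + 50) = -1/80 ≈ -0.012500)
L = -52 (L = -50 - 2 = -52)
(L + ((-35 + 0) - 11))*O = (-52 + ((-35 + 0) - 11))*(-1/80) = (-52 + (-35 - 11))*(-1/80) = (-52 - 46)*(-1/80) = -98*(-1/80) = 49/40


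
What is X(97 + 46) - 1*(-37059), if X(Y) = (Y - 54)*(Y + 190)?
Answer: 66696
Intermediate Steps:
X(Y) = (-54 + Y)*(190 + Y)
X(97 + 46) - 1*(-37059) = (-10260 + (97 + 46)**2 + 136*(97 + 46)) - 1*(-37059) = (-10260 + 143**2 + 136*143) + 37059 = (-10260 + 20449 + 19448) + 37059 = 29637 + 37059 = 66696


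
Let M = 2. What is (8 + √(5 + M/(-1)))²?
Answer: (8 + √3)² ≈ 94.713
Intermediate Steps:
(8 + √(5 + M/(-1)))² = (8 + √(5 + 2/(-1)))² = (8 + √(5 + 2*(-1)))² = (8 + √(5 - 2))² = (8 + √3)²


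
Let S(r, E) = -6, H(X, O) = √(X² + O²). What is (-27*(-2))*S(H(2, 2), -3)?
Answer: -324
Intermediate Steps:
H(X, O) = √(O² + X²)
(-27*(-2))*S(H(2, 2), -3) = -27*(-2)*(-6) = 54*(-6) = -324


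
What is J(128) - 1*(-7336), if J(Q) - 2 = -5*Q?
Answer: 6698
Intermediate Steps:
J(Q) = 2 - 5*Q
J(128) - 1*(-7336) = (2 - 5*128) - 1*(-7336) = (2 - 640) + 7336 = -638 + 7336 = 6698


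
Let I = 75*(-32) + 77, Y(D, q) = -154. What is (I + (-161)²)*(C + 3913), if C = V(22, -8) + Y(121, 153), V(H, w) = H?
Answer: 89224038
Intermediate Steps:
C = -132 (C = 22 - 154 = -132)
I = -2323 (I = -2400 + 77 = -2323)
(I + (-161)²)*(C + 3913) = (-2323 + (-161)²)*(-132 + 3913) = (-2323 + 25921)*3781 = 23598*3781 = 89224038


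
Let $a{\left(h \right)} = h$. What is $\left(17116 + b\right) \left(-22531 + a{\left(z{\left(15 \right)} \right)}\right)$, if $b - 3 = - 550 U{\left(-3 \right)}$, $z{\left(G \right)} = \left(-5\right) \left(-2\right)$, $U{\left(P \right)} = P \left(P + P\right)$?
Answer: $-162579099$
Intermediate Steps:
$U{\left(P \right)} = 2 P^{2}$ ($U{\left(P \right)} = P 2 P = 2 P^{2}$)
$z{\left(G \right)} = 10$
$b = -9897$ ($b = 3 - 550 \cdot 2 \left(-3\right)^{2} = 3 - 550 \cdot 2 \cdot 9 = 3 - 9900 = -9897$)
$\left(17116 + b\right) \left(-22531 + a{\left(z{\left(15 \right)} \right)}\right) = \left(17116 - 9897\right) \left(-22531 + 10\right) = 7219 \left(-22521\right) = -162579099$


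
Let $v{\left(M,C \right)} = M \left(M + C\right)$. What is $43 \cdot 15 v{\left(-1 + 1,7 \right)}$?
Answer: $0$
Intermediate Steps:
$v{\left(M,C \right)} = M \left(C + M\right)$
$43 \cdot 15 v{\left(-1 + 1,7 \right)} = 43 \cdot 15 \left(-1 + 1\right) \left(7 + \left(-1 + 1\right)\right) = 645 \cdot 0 \left(7 + 0\right) = 645 \cdot 0 \cdot 7 = 645 \cdot 0 = 0$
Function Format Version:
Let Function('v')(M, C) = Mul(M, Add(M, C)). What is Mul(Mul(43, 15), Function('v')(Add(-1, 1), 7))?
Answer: 0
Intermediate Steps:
Function('v')(M, C) = Mul(M, Add(C, M))
Mul(Mul(43, 15), Function('v')(Add(-1, 1), 7)) = Mul(Mul(43, 15), Mul(Add(-1, 1), Add(7, Add(-1, 1)))) = Mul(645, Mul(0, Add(7, 0))) = Mul(645, Mul(0, 7)) = Mul(645, 0) = 0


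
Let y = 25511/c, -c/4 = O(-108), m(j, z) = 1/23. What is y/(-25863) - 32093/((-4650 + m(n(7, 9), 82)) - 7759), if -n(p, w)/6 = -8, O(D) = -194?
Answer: 76324424939/29525821512 ≈ 2.5850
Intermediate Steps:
n(p, w) = 48 (n(p, w) = -6*(-8) = 48)
m(j, z) = 1/23
c = 776 (c = -4*(-194) = 776)
y = 263/8 (y = 25511/776 = 25511*(1/776) = 263/8 ≈ 32.875)
y/(-25863) - 32093/((-4650 + m(n(7, 9), 82)) - 7759) = (263/8)/(-25863) - 32093/((-4650 + 1/23) - 7759) = (263/8)*(-1/25863) - 32093/(-106949/23 - 7759) = -263/206904 - 32093/(-285406/23) = -263/206904 - 32093*(-23/285406) = -263/206904 + 738139/285406 = 76324424939/29525821512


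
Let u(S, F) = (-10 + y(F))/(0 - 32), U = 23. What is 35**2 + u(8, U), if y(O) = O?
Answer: 39187/32 ≈ 1224.6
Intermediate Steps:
u(S, F) = 5/16 - F/32 (u(S, F) = (-10 + F)/(0 - 32) = (-10 + F)/(-32) = (-10 + F)*(-1/32) = 5/16 - F/32)
35**2 + u(8, U) = 35**2 + (5/16 - 1/32*23) = 1225 + (5/16 - 23/32) = 1225 - 13/32 = 39187/32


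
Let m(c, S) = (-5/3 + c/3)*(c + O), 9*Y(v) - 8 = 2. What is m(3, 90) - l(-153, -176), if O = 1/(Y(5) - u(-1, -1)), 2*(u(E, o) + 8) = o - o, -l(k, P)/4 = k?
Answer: -25177/41 ≈ -614.07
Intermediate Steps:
Y(v) = 10/9 (Y(v) = 8/9 + (1/9)*2 = 8/9 + 2/9 = 10/9)
l(k, P) = -4*k
u(E, o) = -8 (u(E, o) = -8 + (o - o)/2 = -8 + (1/2)*0 = -8 + 0 = -8)
O = 9/82 (O = 1/(10/9 - 1*(-8)) = 1/(10/9 + 8) = 1/(82/9) = 9/82 ≈ 0.10976)
m(c, S) = (-5/3 + c/3)*(9/82 + c) (m(c, S) = (-5/3 + c/3)*(c + 9/82) = (-5*1/3 + c*(1/3))*(9/82 + c) = (-5/3 + c/3)*(9/82 + c))
m(3, 90) - l(-153, -176) = (-15/82 - 401/246*3 + (1/3)*3**2) - (-4)*(-153) = (-15/82 - 401/82 + (1/3)*9) - 1*612 = (-15/82 - 401/82 + 3) - 612 = -85/41 - 612 = -25177/41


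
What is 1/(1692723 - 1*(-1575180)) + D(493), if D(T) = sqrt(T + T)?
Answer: 1/3267903 + sqrt(986) ≈ 31.401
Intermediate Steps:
D(T) = sqrt(2)*sqrt(T) (D(T) = sqrt(2*T) = sqrt(2)*sqrt(T))
1/(1692723 - 1*(-1575180)) + D(493) = 1/(1692723 - 1*(-1575180)) + sqrt(2)*sqrt(493) = 1/(1692723 + 1575180) + sqrt(986) = 1/3267903 + sqrt(986)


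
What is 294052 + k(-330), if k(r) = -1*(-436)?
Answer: 294488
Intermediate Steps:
k(r) = 436
294052 + k(-330) = 294052 + 436 = 294488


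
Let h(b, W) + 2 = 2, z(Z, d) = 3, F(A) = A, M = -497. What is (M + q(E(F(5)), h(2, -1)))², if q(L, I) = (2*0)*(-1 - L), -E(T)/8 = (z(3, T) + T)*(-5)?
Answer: 247009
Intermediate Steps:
h(b, W) = 0 (h(b, W) = -2 + 2 = 0)
E(T) = 120 + 40*T (E(T) = -8*(3 + T)*(-5) = -8*(-15 - 5*T) = 120 + 40*T)
q(L, I) = 0 (q(L, I) = 0*(-1 - L) = 0)
(M + q(E(F(5)), h(2, -1)))² = (-497 + 0)² = (-497)² = 247009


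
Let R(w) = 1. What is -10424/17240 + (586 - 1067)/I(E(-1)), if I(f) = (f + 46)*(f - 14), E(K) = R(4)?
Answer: 18494/101285 ≈ 0.18259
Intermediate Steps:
E(K) = 1
I(f) = (-14 + f)*(46 + f) (I(f) = (46 + f)*(-14 + f) = (-14 + f)*(46 + f))
-10424/17240 + (586 - 1067)/I(E(-1)) = -10424/17240 + (586 - 1067)/(-644 + 1² + 32*1) = -10424*1/17240 - 481/(-644 + 1 + 32) = -1303/2155 - 481/(-611) = -1303/2155 - 481*(-1/611) = -1303/2155 + 37/47 = 18494/101285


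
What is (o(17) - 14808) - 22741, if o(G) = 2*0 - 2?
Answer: -37551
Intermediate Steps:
o(G) = -2 (o(G) = 0 - 2 = -2)
(o(17) - 14808) - 22741 = (-2 - 14808) - 22741 = -14810 - 22741 = -37551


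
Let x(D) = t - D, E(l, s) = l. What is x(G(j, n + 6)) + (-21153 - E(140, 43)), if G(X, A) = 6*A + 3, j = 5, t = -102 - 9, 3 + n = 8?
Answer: -21473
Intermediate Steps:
n = 5 (n = -3 + 8 = 5)
t = -111
G(X, A) = 3 + 6*A
x(D) = -111 - D
x(G(j, n + 6)) + (-21153 - E(140, 43)) = (-111 - (3 + 6*(5 + 6))) + (-21153 - 1*140) = (-111 - (3 + 6*11)) + (-21153 - 140) = (-111 - (3 + 66)) - 21293 = (-111 - 1*69) - 21293 = (-111 - 69) - 21293 = -180 - 21293 = -21473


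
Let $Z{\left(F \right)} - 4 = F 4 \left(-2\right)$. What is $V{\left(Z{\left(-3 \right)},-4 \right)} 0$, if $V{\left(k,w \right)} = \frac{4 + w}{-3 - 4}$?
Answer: $0$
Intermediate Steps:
$Z{\left(F \right)} = 4 - 8 F$ ($Z{\left(F \right)} = 4 + F 4 \left(-2\right) = 4 + 4 F \left(-2\right) = 4 - 8 F$)
$V{\left(k,w \right)} = - \frac{4}{7} - \frac{w}{7}$ ($V{\left(k,w \right)} = \frac{4 + w}{-7} = \left(4 + w\right) \left(- \frac{1}{7}\right) = - \frac{4}{7} - \frac{w}{7}$)
$V{\left(Z{\left(-3 \right)},-4 \right)} 0 = \left(- \frac{4}{7} - - \frac{4}{7}\right) 0 = \left(- \frac{4}{7} + \frac{4}{7}\right) 0 = 0 \cdot 0 = 0$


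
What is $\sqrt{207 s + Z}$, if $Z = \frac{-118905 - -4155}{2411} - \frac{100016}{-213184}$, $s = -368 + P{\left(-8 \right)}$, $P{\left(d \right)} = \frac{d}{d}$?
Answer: $\frac{i \sqrt{19611436490828787955}}{16062082} \approx 275.71 i$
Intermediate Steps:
$P{\left(d \right)} = 1$
$s = -367$ ($s = -368 + 1 = -367$)
$Z = - \frac{1513857839}{32124164}$ ($Z = \left(-118905 + 4155\right) \frac{1}{2411} - - \frac{6251}{13324} = \left(-114750\right) \frac{1}{2411} + \frac{6251}{13324} = - \frac{114750}{2411} + \frac{6251}{13324} = - \frac{1513857839}{32124164} \approx -47.125$)
$\sqrt{207 s + Z} = \sqrt{207 \left(-367\right) - \frac{1513857839}{32124164}} = \sqrt{-75969 - \frac{1513857839}{32124164}} = \sqrt{- \frac{2441954472755}{32124164}} = \frac{i \sqrt{19611436490828787955}}{16062082}$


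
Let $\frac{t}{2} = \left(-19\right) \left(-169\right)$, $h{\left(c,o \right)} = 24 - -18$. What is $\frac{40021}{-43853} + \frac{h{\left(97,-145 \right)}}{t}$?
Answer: $- \frac{127586518}{140811983} \approx -0.90608$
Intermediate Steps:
$h{\left(c,o \right)} = 42$ ($h{\left(c,o \right)} = 24 + 18 = 42$)
$t = 6422$ ($t = 2 \left(\left(-19\right) \left(-169\right)\right) = 2 \cdot 3211 = 6422$)
$\frac{40021}{-43853} + \frac{h{\left(97,-145 \right)}}{t} = \frac{40021}{-43853} + \frac{42}{6422} = 40021 \left(- \frac{1}{43853}\right) + 42 \cdot \frac{1}{6422} = - \frac{40021}{43853} + \frac{21}{3211} = - \frac{127586518}{140811983}$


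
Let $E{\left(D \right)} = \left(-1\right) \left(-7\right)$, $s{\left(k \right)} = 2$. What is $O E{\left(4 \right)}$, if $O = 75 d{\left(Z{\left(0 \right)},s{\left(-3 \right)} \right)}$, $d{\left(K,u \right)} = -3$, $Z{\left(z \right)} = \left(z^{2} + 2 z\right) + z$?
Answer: $-1575$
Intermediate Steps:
$E{\left(D \right)} = 7$
$Z{\left(z \right)} = z^{2} + 3 z$
$O = -225$ ($O = 75 \left(-3\right) = -225$)
$O E{\left(4 \right)} = \left(-225\right) 7 = -1575$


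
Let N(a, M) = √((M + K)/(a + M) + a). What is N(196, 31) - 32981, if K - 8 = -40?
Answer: -32981 + √10099457/227 ≈ -32967.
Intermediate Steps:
K = -32 (K = 8 - 40 = -32)
N(a, M) = √(a + (-32 + M)/(M + a)) (N(a, M) = √((M - 32)/(a + M) + a) = √((-32 + M)/(M + a) + a) = √(a + (-32 + M)/(M + a)))
N(196, 31) - 32981 = √((-32 + 31 + 196*(31 + 196))/(31 + 196)) - 32981 = √((-32 + 31 + 196*227)/227) - 32981 = √((-32 + 31 + 44492)/227) - 32981 = √((1/227)*44491) - 32981 = √(44491/227) - 32981 = √10099457/227 - 32981 = -32981 + √10099457/227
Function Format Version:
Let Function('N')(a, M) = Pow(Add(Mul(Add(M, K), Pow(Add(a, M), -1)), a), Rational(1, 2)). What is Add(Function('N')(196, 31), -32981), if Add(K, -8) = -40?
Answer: Add(-32981, Mul(Rational(1, 227), Pow(10099457, Rational(1, 2)))) ≈ -32967.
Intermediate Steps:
K = -32 (K = Add(8, -40) = -32)
Function('N')(a, M) = Pow(Add(a, Mul(Pow(Add(M, a), -1), Add(-32, M))), Rational(1, 2)) (Function('N')(a, M) = Pow(Add(Mul(Add(M, -32), Pow(Add(a, M), -1)), a), Rational(1, 2)) = Pow(Add(Mul(Add(-32, M), Pow(Add(M, a), -1)), a), Rational(1, 2)) = Pow(Add(Mul(Pow(Add(M, a), -1), Add(-32, M)), a), Rational(1, 2)) = Pow(Add(a, Mul(Pow(Add(M, a), -1), Add(-32, M))), Rational(1, 2)))
Add(Function('N')(196, 31), -32981) = Add(Pow(Mul(Pow(Add(31, 196), -1), Add(-32, 31, Mul(196, Add(31, 196)))), Rational(1, 2)), -32981) = Add(Pow(Mul(Pow(227, -1), Add(-32, 31, Mul(196, 227))), Rational(1, 2)), -32981) = Add(Pow(Mul(Rational(1, 227), Add(-32, 31, 44492)), Rational(1, 2)), -32981) = Add(Pow(Mul(Rational(1, 227), 44491), Rational(1, 2)), -32981) = Add(Pow(Rational(44491, 227), Rational(1, 2)), -32981) = Add(Mul(Rational(1, 227), Pow(10099457, Rational(1, 2))), -32981) = Add(-32981, Mul(Rational(1, 227), Pow(10099457, Rational(1, 2))))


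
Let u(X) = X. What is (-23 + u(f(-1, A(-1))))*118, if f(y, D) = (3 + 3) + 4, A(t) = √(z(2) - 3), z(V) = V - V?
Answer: -1534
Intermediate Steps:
z(V) = 0
A(t) = I*√3 (A(t) = √(0 - 3) = √(-3) = I*√3)
f(y, D) = 10 (f(y, D) = 6 + 4 = 10)
(-23 + u(f(-1, A(-1))))*118 = (-23 + 10)*118 = -13*118 = -1534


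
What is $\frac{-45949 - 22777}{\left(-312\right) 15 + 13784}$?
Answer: $- \frac{34363}{4552} \approx -7.549$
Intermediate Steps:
$\frac{-45949 - 22777}{\left(-312\right) 15 + 13784} = - \frac{68726}{-4680 + 13784} = - \frac{68726}{9104} = \left(-68726\right) \frac{1}{9104} = - \frac{34363}{4552}$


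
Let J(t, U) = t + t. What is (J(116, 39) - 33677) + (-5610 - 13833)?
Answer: -52888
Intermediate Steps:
J(t, U) = 2*t
(J(116, 39) - 33677) + (-5610 - 13833) = (2*116 - 33677) + (-5610 - 13833) = (232 - 33677) - 19443 = -33445 - 19443 = -52888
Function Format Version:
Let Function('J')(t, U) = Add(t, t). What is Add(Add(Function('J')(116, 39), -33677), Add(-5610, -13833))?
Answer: -52888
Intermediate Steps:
Function('J')(t, U) = Mul(2, t)
Add(Add(Function('J')(116, 39), -33677), Add(-5610, -13833)) = Add(Add(Mul(2, 116), -33677), Add(-5610, -13833)) = Add(Add(232, -33677), -19443) = Add(-33445, -19443) = -52888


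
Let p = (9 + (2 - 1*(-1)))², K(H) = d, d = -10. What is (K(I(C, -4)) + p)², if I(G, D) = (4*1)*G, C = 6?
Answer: 17956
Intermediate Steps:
I(G, D) = 4*G
K(H) = -10
p = 144 (p = (9 + (2 + 1))² = (9 + 3)² = 12² = 144)
(K(I(C, -4)) + p)² = (-10 + 144)² = 134² = 17956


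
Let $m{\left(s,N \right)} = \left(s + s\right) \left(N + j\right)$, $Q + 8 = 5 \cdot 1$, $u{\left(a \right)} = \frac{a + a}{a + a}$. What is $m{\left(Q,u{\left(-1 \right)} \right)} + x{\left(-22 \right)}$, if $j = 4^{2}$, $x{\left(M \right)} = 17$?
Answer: $-85$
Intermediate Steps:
$u{\left(a \right)} = 1$ ($u{\left(a \right)} = \frac{2 a}{2 a} = 2 a \frac{1}{2 a} = 1$)
$Q = -3$ ($Q = -8 + 5 \cdot 1 = -8 + 5 = -3$)
$j = 16$
$m{\left(s,N \right)} = 2 s \left(16 + N\right)$ ($m{\left(s,N \right)} = \left(s + s\right) \left(N + 16\right) = 2 s \left(16 + N\right)$)
$m{\left(Q,u{\left(-1 \right)} \right)} + x{\left(-22 \right)} = 2 \left(-3\right) \left(16 + 1\right) + 17 = 2 \left(-3\right) 17 + 17 = -102 + 17 = -85$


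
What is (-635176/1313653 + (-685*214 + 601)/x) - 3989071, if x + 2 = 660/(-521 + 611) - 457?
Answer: -7099971166021894/1779999815 ≈ -3.9887e+6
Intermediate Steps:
x = -1355/3 (x = -2 + (660/(-521 + 611) - 457) = -2 + (660/90 - 457) = -2 + (660*(1/90) - 457) = -2 + (22/3 - 457) = -2 - 1349/3 = -1355/3 ≈ -451.67)
(-635176/1313653 + (-685*214 + 601)/x) - 3989071 = (-635176/1313653 + (-685*214 + 601)/(-1355/3)) - 3989071 = (-635176*1/1313653 + (-146590 + 601)*(-3/1355)) - 3989071 = (-635176/1313653 - 145989*(-3/1355)) - 3989071 = (-635176/1313653 + 437967/1355) - 3989071 = 574475999971/1779999815 - 3989071 = -7099971166021894/1779999815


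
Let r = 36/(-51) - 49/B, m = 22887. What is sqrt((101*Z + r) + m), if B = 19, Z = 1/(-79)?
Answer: 3*sqrt(1655461126981)/25517 ≈ 151.27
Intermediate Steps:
Z = -1/79 ≈ -0.012658
r = -1061/323 (r = 36/(-51) - 49/19 = 36*(-1/51) - 49*1/19 = -12/17 - 49/19 = -1061/323 ≈ -3.2848)
sqrt((101*Z + r) + m) = sqrt((101*(-1/79) - 1061/323) + 22887) = sqrt((-101/79 - 1061/323) + 22887) = sqrt(-116442/25517 + 22887) = sqrt(583891137/25517) = 3*sqrt(1655461126981)/25517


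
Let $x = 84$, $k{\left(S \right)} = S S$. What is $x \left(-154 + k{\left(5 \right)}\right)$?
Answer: $-10836$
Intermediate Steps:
$k{\left(S \right)} = S^{2}$
$x \left(-154 + k{\left(5 \right)}\right) = 84 \left(-154 + 5^{2}\right) = 84 \left(-154 + 25\right) = 84 \left(-129\right) = -10836$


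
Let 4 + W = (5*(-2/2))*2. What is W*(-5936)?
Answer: 83104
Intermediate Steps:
W = -14 (W = -4 + (5*(-2/2))*2 = -4 + (5*(-2*1/2))*2 = -4 + (5*(-1))*2 = -4 - 5*2 = -4 - 10 = -14)
W*(-5936) = -14*(-5936) = 83104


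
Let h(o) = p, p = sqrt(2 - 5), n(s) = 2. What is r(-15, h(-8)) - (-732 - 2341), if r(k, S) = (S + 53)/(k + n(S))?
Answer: 39896/13 - I*sqrt(3)/13 ≈ 3068.9 - 0.13323*I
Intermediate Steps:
p = I*sqrt(3) (p = sqrt(-3) = I*sqrt(3) ≈ 1.732*I)
h(o) = I*sqrt(3)
r(k, S) = (53 + S)/(2 + k) (r(k, S) = (S + 53)/(k + 2) = (53 + S)/(2 + k))
r(-15, h(-8)) - (-732 - 2341) = (53 + I*sqrt(3))/(2 - 15) - (-732 - 2341) = (53 + I*sqrt(3))/(-13) - 1*(-3073) = -(53 + I*sqrt(3))/13 + 3073 = (-53/13 - I*sqrt(3)/13) + 3073 = 39896/13 - I*sqrt(3)/13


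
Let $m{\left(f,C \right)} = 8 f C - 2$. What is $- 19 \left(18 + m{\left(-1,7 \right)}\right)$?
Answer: $760$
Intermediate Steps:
$m{\left(f,C \right)} = -2 + 8 C f$ ($m{\left(f,C \right)} = 8 C f - 2 = -2 + 8 C f$)
$- 19 \left(18 + m{\left(-1,7 \right)}\right) = - 19 \left(18 + \left(-2 + 8 \cdot 7 \left(-1\right)\right)\right) = - 19 \left(18 - 58\right) = \left(-19\right) \left(-40\right) = 760$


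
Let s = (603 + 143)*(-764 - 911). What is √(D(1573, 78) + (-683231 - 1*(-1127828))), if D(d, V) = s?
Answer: I*√804953 ≈ 897.19*I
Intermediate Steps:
s = -1249550 (s = 746*(-1675) = -1249550)
D(d, V) = -1249550
√(D(1573, 78) + (-683231 - 1*(-1127828))) = √(-1249550 + (-683231 - 1*(-1127828))) = √(-1249550 + (-683231 + 1127828)) = √(-1249550 + 444597) = √(-804953) = I*√804953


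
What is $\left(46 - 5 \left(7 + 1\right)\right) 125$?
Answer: $750$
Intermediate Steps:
$\left(46 - 5 \left(7 + 1\right)\right) 125 = \left(46 - 40\right) 125 = 6 \cdot 125 = 750$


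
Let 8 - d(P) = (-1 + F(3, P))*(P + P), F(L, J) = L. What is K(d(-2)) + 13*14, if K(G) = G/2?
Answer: 190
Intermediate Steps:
d(P) = 8 - 4*P (d(P) = 8 - (-1 + 3)*(P + P) = 8 - 2*2*P = 8 - 4*P)
K(G) = G/2 (K(G) = G*(½) = G/2)
K(d(-2)) + 13*14 = (8 - 4*(-2))/2 + 13*14 = (8 + 8)/2 + 182 = (½)*16 + 182 = 8 + 182 = 190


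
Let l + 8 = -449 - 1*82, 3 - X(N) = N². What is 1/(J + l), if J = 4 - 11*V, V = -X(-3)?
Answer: -1/601 ≈ -0.0016639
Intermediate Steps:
X(N) = 3 - N²
V = 6 (V = -(3 - 1*(-3)²) = -(3 - 1*9) = -(3 - 9) = -1*(-6) = 6)
l = -539 (l = -8 + (-449 - 1*82) = -8 + (-449 - 82) = -8 - 531 = -539)
J = -62 (J = 4 - 11*6 = 4 - 66 = -62)
1/(J + l) = 1/(-62 - 539) = 1/(-601) = -1/601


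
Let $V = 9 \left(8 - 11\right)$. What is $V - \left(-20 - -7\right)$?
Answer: $-14$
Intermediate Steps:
$V = -27$ ($V = 9 \left(-3\right) = -27$)
$V - \left(-20 - -7\right) = -27 - \left(-20 - -7\right) = -27 - \left(-20 + 7\right) = -27 - -13 = -27 + 13 = -14$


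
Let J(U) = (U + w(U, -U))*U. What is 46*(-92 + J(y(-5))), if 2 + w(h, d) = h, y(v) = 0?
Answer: -4232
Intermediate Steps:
w(h, d) = -2 + h
J(U) = U*(-2 + 2*U) (J(U) = (U + (-2 + U))*U = (-2 + 2*U)*U = U*(-2 + 2*U))
46*(-92 + J(y(-5))) = 46*(-92 + 2*0*(-1 + 0)) = 46*(-92 + 2*0*(-1)) = 46*(-92 + 0) = 46*(-92) = -4232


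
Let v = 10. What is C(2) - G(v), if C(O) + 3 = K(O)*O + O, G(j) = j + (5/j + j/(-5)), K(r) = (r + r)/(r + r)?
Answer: -15/2 ≈ -7.5000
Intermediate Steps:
K(r) = 1 (K(r) = (2*r)/((2*r)) = (2*r)*(1/(2*r)) = 1)
G(j) = 5/j + 4*j/5 (G(j) = j + (5/j + j*(-1/5)) = j + (5/j - j/5) = 5/j + 4*j/5)
C(O) = -3 + 2*O (C(O) = -3 + (1*O + O) = -3 + (O + O) = -3 + 2*O)
C(2) - G(v) = (-3 + 2*2) - (5/10 + (4/5)*10) = (-3 + 4) - (5*(1/10) + 8) = 1 - (1/2 + 8) = 1 - 1*17/2 = 1 - 17/2 = -15/2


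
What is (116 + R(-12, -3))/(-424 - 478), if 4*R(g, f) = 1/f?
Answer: -1391/10824 ≈ -0.12851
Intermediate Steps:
R(g, f) = 1/(4*f)
(116 + R(-12, -3))/(-424 - 478) = (116 + (¼)/(-3))/(-424 - 478) = (116 + (¼)*(-⅓))/(-902) = (116 - 1/12)*(-1/902) = (1391/12)*(-1/902) = -1391/10824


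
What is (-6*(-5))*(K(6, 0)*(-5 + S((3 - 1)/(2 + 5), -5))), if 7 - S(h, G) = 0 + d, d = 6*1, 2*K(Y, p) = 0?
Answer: 0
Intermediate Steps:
K(Y, p) = 0 (K(Y, p) = (½)*0 = 0)
d = 6
S(h, G) = 1 (S(h, G) = 7 - (0 + 6) = 7 - 1*6 = 7 - 6 = 1)
(-6*(-5))*(K(6, 0)*(-5 + S((3 - 1)/(2 + 5), -5))) = (-6*(-5))*(0*(-5 + 1)) = 30*(0*(-4)) = 30*0 = 0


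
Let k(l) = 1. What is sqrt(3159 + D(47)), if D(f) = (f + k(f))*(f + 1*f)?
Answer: sqrt(7671) ≈ 87.584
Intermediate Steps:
D(f) = 2*f*(1 + f) (D(f) = (f + 1)*(f + 1*f) = (1 + f)*(f + f) = (1 + f)*(2*f) = 2*f*(1 + f))
sqrt(3159 + D(47)) = sqrt(3159 + 2*47*(1 + 47)) = sqrt(3159 + 2*47*48) = sqrt(3159 + 4512) = sqrt(7671)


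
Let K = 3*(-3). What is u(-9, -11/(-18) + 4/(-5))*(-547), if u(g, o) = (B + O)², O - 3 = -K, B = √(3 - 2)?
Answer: -92443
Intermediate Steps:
K = -9
B = 1 (B = √1 = 1)
O = 12 (O = 3 - 1*(-9) = 3 + 9 = 12)
u(g, o) = 169 (u(g, o) = (1 + 12)² = 13² = 169)
u(-9, -11/(-18) + 4/(-5))*(-547) = 169*(-547) = -92443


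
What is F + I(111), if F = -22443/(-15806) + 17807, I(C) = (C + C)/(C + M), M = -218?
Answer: 30114838763/1691242 ≈ 17806.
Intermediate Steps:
I(C) = 2*C/(-218 + C) (I(C) = (C + C)/(C - 218) = (2*C)/(-218 + C) = 2*C/(-218 + C))
F = 281479885/15806 (F = -22443*(-1/15806) + 17807 = 22443/15806 + 17807 = 281479885/15806 ≈ 17808.)
F + I(111) = 281479885/15806 + 2*111/(-218 + 111) = 281479885/15806 + 2*111/(-107) = 281479885/15806 + 2*111*(-1/107) = 281479885/15806 - 222/107 = 30114838763/1691242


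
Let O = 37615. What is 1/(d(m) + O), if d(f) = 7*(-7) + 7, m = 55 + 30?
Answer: 1/37573 ≈ 2.6615e-5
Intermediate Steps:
m = 85
d(f) = -42 (d(f) = -49 + 7 = -42)
1/(d(m) + O) = 1/(-42 + 37615) = 1/37573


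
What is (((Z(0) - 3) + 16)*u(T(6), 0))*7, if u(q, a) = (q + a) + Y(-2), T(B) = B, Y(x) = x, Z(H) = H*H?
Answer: 364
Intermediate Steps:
Z(H) = H²
u(q, a) = -2 + a + q (u(q, a) = (q + a) - 2 = (a + q) - 2 = -2 + a + q)
(((Z(0) - 3) + 16)*u(T(6), 0))*7 = (((0² - 3) + 16)*(-2 + 0 + 6))*7 = (((0 - 3) + 16)*4)*7 = ((-3 + 16)*4)*7 = (13*4)*7 = 52*7 = 364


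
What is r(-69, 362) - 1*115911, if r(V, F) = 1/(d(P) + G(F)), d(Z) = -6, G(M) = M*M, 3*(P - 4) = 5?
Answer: -15188745617/131038 ≈ -1.1591e+5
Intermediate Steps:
P = 17/3 (P = 4 + (1/3)*5 = 4 + 5/3 = 17/3 ≈ 5.6667)
G(M) = M**2
r(V, F) = 1/(-6 + F**2)
r(-69, 362) - 1*115911 = 1/(-6 + 362**2) - 1*115911 = 1/(-6 + 131044) - 115911 = 1/131038 - 115911 = -15188745617/131038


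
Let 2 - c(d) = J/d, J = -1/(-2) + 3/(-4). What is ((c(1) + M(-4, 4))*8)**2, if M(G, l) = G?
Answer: 196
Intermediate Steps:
J = -1/4 (J = -1*(-1/2) + 3*(-1/4) = 1/2 - 3/4 = -1/4 ≈ -0.25000)
c(d) = 2 + 1/(4*d) (c(d) = 2 - (-1)/(4*d) = 2 + 1/(4*d))
((c(1) + M(-4, 4))*8)**2 = (((2 + (1/4)/1) - 4)*8)**2 = (((2 + (1/4)*1) - 4)*8)**2 = (((2 + 1/4) - 4)*8)**2 = ((9/4 - 4)*8)**2 = (-7/4*8)**2 = (-14)**2 = 196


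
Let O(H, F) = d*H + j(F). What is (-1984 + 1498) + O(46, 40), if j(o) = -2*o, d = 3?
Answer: -428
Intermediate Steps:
O(H, F) = -2*F + 3*H (O(H, F) = 3*H - 2*F = -2*F + 3*H)
(-1984 + 1498) + O(46, 40) = (-1984 + 1498) + (-2*40 + 3*46) = -486 + (-80 + 138) = -486 + 58 = -428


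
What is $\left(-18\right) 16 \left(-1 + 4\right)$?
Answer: $-864$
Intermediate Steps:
$\left(-18\right) 16 \left(-1 + 4\right) = \left(-288\right) 3 = -864$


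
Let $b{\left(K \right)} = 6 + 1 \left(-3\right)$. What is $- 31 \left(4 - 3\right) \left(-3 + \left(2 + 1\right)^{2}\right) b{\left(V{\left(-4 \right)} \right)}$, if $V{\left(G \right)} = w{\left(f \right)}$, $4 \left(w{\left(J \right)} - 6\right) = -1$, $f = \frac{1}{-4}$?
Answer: $-558$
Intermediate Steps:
$f = - \frac{1}{4} \approx -0.25$
$w{\left(J \right)} = \frac{23}{4}$ ($w{\left(J \right)} = 6 + \frac{1}{4} \left(-1\right) = 6 - \frac{1}{4} = \frac{23}{4}$)
$V{\left(G \right)} = \frac{23}{4}$
$b{\left(K \right)} = 3$ ($b{\left(K \right)} = 6 - 3 = 3$)
$- 31 \left(4 - 3\right) \left(-3 + \left(2 + 1\right)^{2}\right) b{\left(V{\left(-4 \right)} \right)} = - 31 \left(4 - 3\right) \left(-3 + \left(2 + 1\right)^{2}\right) 3 = - 31 \cdot 1 \left(-3 + 3^{2}\right) 3 = - 31 \cdot 1 \left(-3 + 9\right) 3 = - 31 \cdot 1 \cdot 6 \cdot 3 = \left(-31\right) 6 \cdot 3 = \left(-186\right) 3 = -558$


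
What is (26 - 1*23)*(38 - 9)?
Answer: 87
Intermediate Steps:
(26 - 1*23)*(38 - 9) = (26 - 23)*29 = 3*29 = 87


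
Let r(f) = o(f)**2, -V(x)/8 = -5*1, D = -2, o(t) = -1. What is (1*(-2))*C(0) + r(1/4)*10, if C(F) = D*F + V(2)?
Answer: -70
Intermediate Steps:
V(x) = 40 (V(x) = -(-40) = -8*(-5) = 40)
r(f) = 1 (r(f) = (-1)**2 = 1)
C(F) = 40 - 2*F (C(F) = -2*F + 40 = 40 - 2*F)
(1*(-2))*C(0) + r(1/4)*10 = (1*(-2))*(40 - 2*0) + 1*10 = -2*(40 + 0) + 10 = -2*40 + 10 = -80 + 10 = -70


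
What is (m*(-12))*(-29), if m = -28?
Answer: -9744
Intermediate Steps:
(m*(-12))*(-29) = -28*(-12)*(-29) = 336*(-29) = -9744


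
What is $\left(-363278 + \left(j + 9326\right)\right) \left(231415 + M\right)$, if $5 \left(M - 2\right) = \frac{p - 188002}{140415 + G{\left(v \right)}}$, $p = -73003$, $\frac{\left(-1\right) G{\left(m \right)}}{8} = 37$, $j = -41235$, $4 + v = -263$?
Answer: $- \frac{12814280873710914}{140119} \approx -9.1453 \cdot 10^{10}$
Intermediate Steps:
$v = -267$ ($v = -4 - 263 = -267$)
$G{\left(m \right)} = -296$ ($G{\left(m \right)} = \left(-8\right) 37 = -296$)
$M = \frac{228037}{140119}$ ($M = 2 + \frac{\left(-73003 - 188002\right) \frac{1}{140415 - 296}}{5} = 2 + \frac{\left(-261005\right) \frac{1}{140119}}{5} = 2 + \frac{1}{5} \left(- \frac{261005}{140119}\right) = 2 - \frac{52201}{140119} = \frac{228037}{140119} \approx 1.6275$)
$\left(-363278 + \left(j + 9326\right)\right) \left(231415 + M\right) = \left(-363278 + \left(-41235 + 9326\right)\right) \left(231415 + \frac{228037}{140119}\right) = \left(-363278 - 31909\right) \frac{32425866422}{140119} = \left(-395187\right) \frac{32425866422}{140119} = - \frac{12814280873710914}{140119}$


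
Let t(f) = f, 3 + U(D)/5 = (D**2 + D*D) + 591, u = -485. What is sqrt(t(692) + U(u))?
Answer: sqrt(2355882) ≈ 1534.9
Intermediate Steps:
U(D) = 2940 + 10*D**2 (U(D) = -15 + 5*((D**2 + D*D) + 591) = -15 + 5*((D**2 + D**2) + 591) = -15 + 5*(2*D**2 + 591) = -15 + 5*(591 + 2*D**2) = -15 + (2955 + 10*D**2) = 2940 + 10*D**2)
sqrt(t(692) + U(u)) = sqrt(692 + (2940 + 10*(-485)**2)) = sqrt(692 + (2940 + 10*235225)) = sqrt(692 + (2940 + 2352250)) = sqrt(692 + 2355190) = sqrt(2355882)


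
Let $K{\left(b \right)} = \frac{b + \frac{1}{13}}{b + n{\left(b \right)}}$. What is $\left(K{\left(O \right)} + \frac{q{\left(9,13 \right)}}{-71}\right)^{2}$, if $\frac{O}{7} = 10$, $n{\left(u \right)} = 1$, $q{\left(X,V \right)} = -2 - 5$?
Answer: $\frac{1004004}{851929} \approx 1.1785$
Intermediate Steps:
$q{\left(X,V \right)} = -7$ ($q{\left(X,V \right)} = -2 - 5 = -7$)
$O = 70$ ($O = 7 \cdot 10 = 70$)
$K{\left(b \right)} = \frac{\frac{1}{13} + b}{1 + b}$ ($K{\left(b \right)} = \frac{b + \frac{1}{13}}{b + 1} = \frac{b + \frac{1}{13}}{1 + b} = \frac{\frac{1}{13} + b}{1 + b}$)
$\left(K{\left(O \right)} + \frac{q{\left(9,13 \right)}}{-71}\right)^{2} = \left(\frac{\frac{1}{13} + 70}{1 + 70} - \frac{7}{-71}\right)^{2} = \left(\frac{1}{71} \cdot \frac{911}{13} - - \frac{7}{71}\right)^{2} = \left(\frac{1}{71} \cdot \frac{911}{13} + \frac{7}{71}\right)^{2} = \left(\frac{911}{923} + \frac{7}{71}\right)^{2} = \left(\frac{1002}{923}\right)^{2} = \frac{1004004}{851929}$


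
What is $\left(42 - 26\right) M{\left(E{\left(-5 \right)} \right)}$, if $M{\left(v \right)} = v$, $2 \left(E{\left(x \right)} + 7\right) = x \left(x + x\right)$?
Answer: $288$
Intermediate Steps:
$E{\left(x \right)} = -7 + x^{2}$ ($E{\left(x \right)} = -7 + \frac{x \left(x + x\right)}{2} = -7 + \frac{x 2 x}{2} = -7 + \frac{2 x^{2}}{2} = -7 + x^{2}$)
$\left(42 - 26\right) M{\left(E{\left(-5 \right)} \right)} = \left(42 - 26\right) \left(-7 + \left(-5\right)^{2}\right) = 16 \left(-7 + 25\right) = 16 \cdot 18 = 288$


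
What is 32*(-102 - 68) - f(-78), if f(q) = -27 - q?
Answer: -5491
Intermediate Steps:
32*(-102 - 68) - f(-78) = 32*(-102 - 68) - (-27 - 1*(-78)) = 32*(-170) - (-27 + 78) = -5440 - 1*51 = -5440 - 51 = -5491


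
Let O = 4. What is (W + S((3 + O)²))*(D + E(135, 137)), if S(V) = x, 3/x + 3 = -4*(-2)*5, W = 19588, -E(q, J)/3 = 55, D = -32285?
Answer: -23518429550/37 ≈ -6.3563e+8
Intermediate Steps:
E(q, J) = -165 (E(q, J) = -3*55 = -165)
x = 3/37 (x = 3/(-3 - 4*(-2)*5) = 3/(-3 + 8*5) = 3/(-3 + 40) = 3/37 ≈ 0.081081)
S(V) = 3/37
(W + S((3 + O)²))*(D + E(135, 137)) = (19588 + 3/37)*(-32285 - 165) = (724759/37)*(-32450) = -23518429550/37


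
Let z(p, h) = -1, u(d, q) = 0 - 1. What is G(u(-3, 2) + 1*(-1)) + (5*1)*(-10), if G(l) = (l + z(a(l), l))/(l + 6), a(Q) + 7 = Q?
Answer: -203/4 ≈ -50.750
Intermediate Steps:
a(Q) = -7 + Q
u(d, q) = -1
G(l) = (-1 + l)/(6 + l) (G(l) = (l - 1)/(l + 6) = (-1 + l)/(6 + l))
G(u(-3, 2) + 1*(-1)) + (5*1)*(-10) = (-1 + (-1 + 1*(-1)))/(6 + (-1 + 1*(-1))) + (5*1)*(-10) = (-1 + (-1 - 1))/(6 + (-1 - 1)) + 5*(-10) = (-1 - 2)/(6 - 2) - 50 = -3/4 - 50 = -203/4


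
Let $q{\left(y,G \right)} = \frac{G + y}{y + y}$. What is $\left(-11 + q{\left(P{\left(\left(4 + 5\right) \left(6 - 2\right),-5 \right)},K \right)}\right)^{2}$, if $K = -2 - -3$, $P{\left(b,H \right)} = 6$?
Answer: $\frac{15625}{144} \approx 108.51$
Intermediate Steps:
$K = 1$ ($K = -2 + 3 = 1$)
$q{\left(y,G \right)} = \frac{G + y}{2 y}$
$\left(-11 + q{\left(P{\left(\left(4 + 5\right) \left(6 - 2\right),-5 \right)},K \right)}\right)^{2} = \left(-11 + \frac{1 + 6}{2 \cdot 6}\right)^{2} = \left(-11 + \frac{1}{2} \cdot \frac{1}{6} \cdot 7\right)^{2} = \left(-11 + \frac{7}{12}\right)^{2} = \left(- \frac{125}{12}\right)^{2} = \frac{15625}{144}$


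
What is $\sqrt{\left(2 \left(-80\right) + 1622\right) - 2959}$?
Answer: $i \sqrt{1497} \approx 38.691 i$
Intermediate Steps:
$\sqrt{\left(2 \left(-80\right) + 1622\right) - 2959} = \sqrt{\left(-160 + 1622\right) - 2959} = \sqrt{1462 - 2959} = \sqrt{-1497} = i \sqrt{1497}$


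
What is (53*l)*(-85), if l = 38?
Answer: -171190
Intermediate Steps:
(53*l)*(-85) = (53*38)*(-85) = 2014*(-85) = -171190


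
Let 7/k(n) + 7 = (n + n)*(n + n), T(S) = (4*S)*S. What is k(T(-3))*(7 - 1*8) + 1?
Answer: 5170/5177 ≈ 0.99865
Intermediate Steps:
T(S) = 4*S²
k(n) = 7/(-7 + 4*n²) (k(n) = 7/(-7 + (n + n)*(n + n)) = 7/(-7 + (2*n)*(2*n)) = 7/(-7 + 4*n²))
k(T(-3))*(7 - 1*8) + 1 = (7/(-7 + 4*(4*(-3)²)²))*(7 - 1*8) + 1 = (7/(-7 + 4*(4*9)²))*(7 - 8) + 1 = (7/(-7 + 4*36²))*(-1) + 1 = (7/(-7 + 4*1296))*(-1) + 1 = (7/(-7 + 5184))*(-1) + 1 = (7/5177)*(-1) + 1 = -7/5177 + 1 = 5170/5177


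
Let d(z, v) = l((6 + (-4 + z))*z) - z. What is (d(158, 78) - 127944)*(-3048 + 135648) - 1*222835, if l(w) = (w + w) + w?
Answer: -6930164035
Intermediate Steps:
l(w) = 3*w (l(w) = 2*w + w = 3*w)
d(z, v) = -z + 3*z*(2 + z) (d(z, v) = 3*((6 + (-4 + z))*z) - z = 3*((2 + z)*z) - z = 3*(z*(2 + z)) - z = 3*z*(2 + z) - z = -z + 3*z*(2 + z))
(d(158, 78) - 127944)*(-3048 + 135648) - 1*222835 = (158*(5 + 3*158) - 127944)*(-3048 + 135648) - 1*222835 = (158*(5 + 474) - 127944)*132600 - 222835 = (158*479 - 127944)*132600 - 222835 = (75682 - 127944)*132600 - 222835 = -52262*132600 - 222835 = -6929941200 - 222835 = -6930164035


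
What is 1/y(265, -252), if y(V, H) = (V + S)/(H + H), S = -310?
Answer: 56/5 ≈ 11.200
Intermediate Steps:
y(V, H) = (-310 + V)/(2*H) (y(V, H) = (V - 310)/(H + H) = (-310 + V)/((2*H)) = (-310 + V)*(1/(2*H)) = (-310 + V)/(2*H))
1/y(265, -252) = 1/((1/2)*(-310 + 265)/(-252)) = 1/((1/2)*(-1/252)*(-45)) = 1/(5/56) = 56/5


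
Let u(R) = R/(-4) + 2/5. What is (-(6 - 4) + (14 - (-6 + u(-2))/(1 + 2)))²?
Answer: 18769/100 ≈ 187.69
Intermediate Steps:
u(R) = ⅖ - R/4 (u(R) = R*(-¼) + 2*(⅕) = -R/4 + ⅖ = ⅖ - R/4)
(-(6 - 4) + (14 - (-6 + u(-2))/(1 + 2)))² = (-(6 - 4) + (14 - (-6 + (⅖ - ¼*(-2)))/(1 + 2)))² = (-1*2 + (14 - (-6 + (⅖ + ½))/3))² = (-2 + (14 - (-6 + 9/10)/3))² = (-2 + (14 - (-51)/(10*3)))² = (-2 + (14 - 1*(-17/10)))² = (-2 + (14 + 17/10))² = (-2 + 157/10)² = (137/10)² = 18769/100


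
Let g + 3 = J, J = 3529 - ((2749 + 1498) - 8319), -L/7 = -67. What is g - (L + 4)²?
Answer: -216131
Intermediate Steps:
L = 469 (L = -7*(-67) = 469)
J = 7601 (J = 3529 - (4247 - 8319) = 3529 - 1*(-4072) = 3529 + 4072 = 7601)
g = 7598 (g = -3 + 7601 = 7598)
g - (L + 4)² = 7598 - (469 + 4)² = 7598 - 1*473² = 7598 - 1*223729 = 7598 - 223729 = -216131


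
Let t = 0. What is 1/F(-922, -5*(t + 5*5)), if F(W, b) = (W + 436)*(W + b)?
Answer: 1/508842 ≈ 1.9652e-6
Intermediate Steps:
F(W, b) = (436 + W)*(W + b)
1/F(-922, -5*(t + 5*5)) = 1/((-922)² + 436*(-922) + 436*(-5*(0 + 5*5)) - (-4610)*(0 + 5*5)) = 1/(850084 - 401992 + 436*(-5*(0 + 25)) - (-4610)*(0 + 25)) = 1/(850084 - 401992 + 436*(-5*25) - (-4610)*25) = 1/(850084 - 401992 + 436*(-125) - 922*(-125)) = 1/(850084 - 401992 - 54500 + 115250) = 1/508842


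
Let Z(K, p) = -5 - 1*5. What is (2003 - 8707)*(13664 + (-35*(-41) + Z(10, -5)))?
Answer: -101156656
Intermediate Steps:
Z(K, p) = -10 (Z(K, p) = -5 - 5 = -10)
(2003 - 8707)*(13664 + (-35*(-41) + Z(10, -5))) = (2003 - 8707)*(13664 + (-35*(-41) - 10)) = -6704*(13664 + (1435 - 10)) = -6704*(13664 + 1425) = -6704*15089 = -101156656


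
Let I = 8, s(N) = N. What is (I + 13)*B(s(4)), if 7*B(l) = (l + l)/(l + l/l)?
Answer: 24/5 ≈ 4.8000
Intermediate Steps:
B(l) = 2*l/(7*(1 + l)) (B(l) = ((l + l)/(l + l/l))/7 = ((2*l)/(l + 1))/7 = ((2*l)/(1 + l))/7 = (2*l/(1 + l))/7 = 2*l/(7*(1 + l)))
(I + 13)*B(s(4)) = (8 + 13)*((2/7)*4/(1 + 4)) = 21*((2/7)*4/5) = 21*((2/7)*4*(⅕)) = 21*(8/35) = 24/5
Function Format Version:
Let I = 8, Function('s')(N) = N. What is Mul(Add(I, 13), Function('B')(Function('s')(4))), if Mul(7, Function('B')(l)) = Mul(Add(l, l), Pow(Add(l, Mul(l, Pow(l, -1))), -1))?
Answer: Rational(24, 5) ≈ 4.8000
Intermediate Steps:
Function('B')(l) = Mul(Rational(2, 7), l, Pow(Add(1, l), -1)) (Function('B')(l) = Mul(Rational(1, 7), Mul(Add(l, l), Pow(Add(l, Mul(l, Pow(l, -1))), -1))) = Mul(Rational(1, 7), Mul(Mul(2, l), Pow(Add(l, 1), -1))) = Mul(Rational(1, 7), Mul(Mul(2, l), Pow(Add(1, l), -1))) = Mul(Rational(1, 7), Mul(2, l, Pow(Add(1, l), -1))) = Mul(Rational(2, 7), l, Pow(Add(1, l), -1)))
Mul(Add(I, 13), Function('B')(Function('s')(4))) = Mul(Add(8, 13), Mul(Rational(2, 7), 4, Pow(Add(1, 4), -1))) = Mul(21, Mul(Rational(2, 7), 4, Pow(5, -1))) = Mul(21, Mul(Rational(2, 7), 4, Rational(1, 5))) = Mul(21, Rational(8, 35)) = Rational(24, 5)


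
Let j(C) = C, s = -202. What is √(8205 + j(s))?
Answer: √8003 ≈ 89.459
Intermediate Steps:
√(8205 + j(s)) = √(8205 - 202) = √8003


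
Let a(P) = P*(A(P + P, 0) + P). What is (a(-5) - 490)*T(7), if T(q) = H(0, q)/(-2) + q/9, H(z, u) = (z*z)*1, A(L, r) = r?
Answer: -1085/3 ≈ -361.67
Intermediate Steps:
H(z, u) = z² (H(z, u) = z²*1 = z²)
a(P) = P² (a(P) = P*(0 + P) = P*P = P²)
T(q) = q/9 (T(q) = 0²/(-2) + q/9 = 0*(-½) + q*(⅑) = 0 + q/9 = q/9)
(a(-5) - 490)*T(7) = ((-5)² - 490)*((⅑)*7) = (25 - 490)*(7/9) = -465*7/9 = -1085/3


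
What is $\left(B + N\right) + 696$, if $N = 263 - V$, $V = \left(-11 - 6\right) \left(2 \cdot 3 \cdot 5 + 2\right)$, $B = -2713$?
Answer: $-1210$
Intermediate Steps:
$V = -544$ ($V = \left(-11 - 6\right) \left(6 \cdot 5 + 2\right) = - 17 \left(30 + 2\right) = \left(-17\right) 32 = -544$)
$N = 807$ ($N = 263 - -544 = 263 + 544 = 807$)
$\left(B + N\right) + 696 = \left(-2713 + 807\right) + 696 = -1906 + 696 = -1210$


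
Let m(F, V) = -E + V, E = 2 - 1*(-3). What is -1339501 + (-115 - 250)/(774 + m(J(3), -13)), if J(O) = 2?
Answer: -1012663121/756 ≈ -1.3395e+6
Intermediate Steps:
E = 5 (E = 2 + 3 = 5)
m(F, V) = -5 + V (m(F, V) = -1*5 + V = -5 + V)
-1339501 + (-115 - 250)/(774 + m(J(3), -13)) = -1339501 + (-115 - 250)/(774 + (-5 - 13)) = -1339501 - 365/(774 - 18) = -1339501 - 365/756 = -1012663121/756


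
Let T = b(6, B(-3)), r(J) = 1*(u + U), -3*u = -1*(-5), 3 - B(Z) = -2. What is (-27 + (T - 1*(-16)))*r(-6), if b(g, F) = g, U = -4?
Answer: 85/3 ≈ 28.333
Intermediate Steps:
B(Z) = 5 (B(Z) = 3 - 1*(-2) = 3 + 2 = 5)
u = -5/3 (u = -(-1)*(-5)/3 = -⅓*5 = -5/3 ≈ -1.6667)
r(J) = -17/3 (r(J) = 1*(-5/3 - 4) = 1*(-17/3) = -17/3)
T = 6
(-27 + (T - 1*(-16)))*r(-6) = (-27 + (6 - 1*(-16)))*(-17/3) = (-27 + (6 + 16))*(-17/3) = (-27 + 22)*(-17/3) = -5*(-17/3) = 85/3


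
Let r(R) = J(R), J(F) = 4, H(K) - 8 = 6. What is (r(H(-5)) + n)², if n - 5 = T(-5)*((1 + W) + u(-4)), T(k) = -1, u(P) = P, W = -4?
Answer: 256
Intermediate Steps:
H(K) = 14 (H(K) = 8 + 6 = 14)
r(R) = 4
n = 12 (n = 5 - ((1 - 4) - 4) = 5 - (-3 - 4) = 5 - 1*(-7) = 5 + 7 = 12)
(r(H(-5)) + n)² = (4 + 12)² = 16² = 256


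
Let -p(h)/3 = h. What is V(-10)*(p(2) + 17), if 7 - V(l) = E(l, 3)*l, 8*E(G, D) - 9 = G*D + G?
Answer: -1397/4 ≈ -349.25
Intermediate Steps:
p(h) = -3*h
E(G, D) = 9/8 + G/8 + D*G/8 (E(G, D) = 9/8 + (G*D + G)/8 = 9/8 + (D*G + G)/8 = 9/8 + (G + D*G)/8 = 9/8 + (G/8 + D*G/8) = 9/8 + G/8 + D*G/8)
V(l) = 7 - l*(9/8 + l/2) (V(l) = 7 - (9/8 + l/8 + (⅛)*3*l)*l = 7 - (9/8 + l/8 + 3*l/8)*l = 7 - (9/8 + l/2)*l = 7 - l*(9/8 + l/2))
V(-10)*(p(2) + 17) = (7 - ⅛*(-10)*(9 + 4*(-10)))*(-3*2 + 17) = (7 - ⅛*(-10)*(9 - 40))*(-6 + 17) = (7 - ⅛*(-10)*(-31))*11 = (7 - 155/4)*11 = -127/4*11 = -1397/4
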